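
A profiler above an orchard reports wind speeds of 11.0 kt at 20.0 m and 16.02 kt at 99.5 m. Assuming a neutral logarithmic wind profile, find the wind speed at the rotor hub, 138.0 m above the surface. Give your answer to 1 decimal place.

Log law: V ∝ ln(z/z₀). From the pair, with r = V₁/V₂ = 0.68664,
ln z₀ = (ln z₁ − r·ln z₂)/(1 − r) = (2.9957 − 0.68664×4.6002)/0.31336 = -0.5199 → z₀ = 0.5946 m
V₃ = V₁ · ln(z₃/z₀)/ln(z₁/z₀) = 11.0 × 5.4472/3.5157 = 17.0434 kt

17.0 kt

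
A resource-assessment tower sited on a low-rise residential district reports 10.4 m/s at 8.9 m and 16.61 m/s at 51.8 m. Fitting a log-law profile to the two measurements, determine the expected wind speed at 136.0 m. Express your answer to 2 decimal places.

20.01 m/s

Log law: V ∝ ln(z/z₀). From the pair, with r = V₁/V₂ = 0.62613,
ln z₀ = (ln z₁ − r·ln z₂)/(1 − r) = (2.1861 − 0.62613×3.9474)/0.37387 = -0.7637 → z₀ = 0.4659 m
V₃ = V₁ · ln(z₃/z₀)/ln(z₁/z₀) = 10.4 × 5.6763/2.9497 = 20.0133 m/s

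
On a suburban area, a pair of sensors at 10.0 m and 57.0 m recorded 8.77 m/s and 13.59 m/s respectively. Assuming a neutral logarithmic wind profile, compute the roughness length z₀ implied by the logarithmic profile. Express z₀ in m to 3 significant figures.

z₀ ≈ 0.421 m

Log law: V(z) ∝ ln(z/z₀). With r = V₁/V₂ = 8.77/13.59 = 0.64533,
r · ln(z₂/z₀) = ln(z₁/z₀) ⇒ ln z₀ = (ln z₁ − r·ln z₂)/(1 − r)
ln z₀ = (2.30259 − 0.64533×4.04305) / 0.35467 = -0.8642
z₀ = exp(-0.8642) = 0.4214 m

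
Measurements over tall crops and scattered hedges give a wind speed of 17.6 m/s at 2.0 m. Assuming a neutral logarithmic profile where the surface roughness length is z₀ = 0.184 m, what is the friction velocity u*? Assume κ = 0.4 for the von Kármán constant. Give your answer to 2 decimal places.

u* ≈ 2.95 m/s

Log law: V(z) = (u*/κ) · ln(z/z₀) ⇒ u* = κ · V / ln(z/z₀)
u* = 0.4 × 17.6 / ln(2.0/0.184) = 0.4 × 17.6 / 2.3860
   = 7.0400 / 2.3860 = 2.9506 m/s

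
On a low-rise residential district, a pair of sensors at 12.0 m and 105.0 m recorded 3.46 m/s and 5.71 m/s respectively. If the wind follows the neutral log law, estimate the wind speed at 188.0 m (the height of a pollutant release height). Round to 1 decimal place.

6.3 m/s

Log law: V ∝ ln(z/z₀). From the pair, with r = V₁/V₂ = 0.60595,
ln z₀ = (ln z₁ − r·ln z₂)/(1 − r) = (2.4849 − 0.60595×4.6540)/0.39405 = -0.8506 → z₀ = 0.4272 m
V₃ = V₁ · ln(z₃/z₀)/ln(z₁/z₀) = 3.46 × 6.0871/3.3355 = 6.3142 m/s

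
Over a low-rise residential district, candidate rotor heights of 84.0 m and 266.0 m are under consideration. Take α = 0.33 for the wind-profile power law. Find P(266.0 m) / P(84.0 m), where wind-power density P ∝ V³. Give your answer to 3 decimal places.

Speed ratio: V_B/V_A = (z_B/z_A)^α = (266.0/84.0)^0.33 = (3.1667)^0.33 = 1.46285
Power-density ratio: P_B/P_A = (V_B/V_A)³ = (1.46285)³ = 3.13037

3.130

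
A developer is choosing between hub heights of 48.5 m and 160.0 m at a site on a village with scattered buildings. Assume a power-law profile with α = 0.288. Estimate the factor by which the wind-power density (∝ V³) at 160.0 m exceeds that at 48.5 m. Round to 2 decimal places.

Speed ratio: V_B/V_A = (z_B/z_A)^α = (160.0/48.5)^0.288 = (3.2990)^0.288 = 1.41024
Power-density ratio: P_B/P_A = (V_B/V_A)³ = (1.41024)³ = 2.80465

2.80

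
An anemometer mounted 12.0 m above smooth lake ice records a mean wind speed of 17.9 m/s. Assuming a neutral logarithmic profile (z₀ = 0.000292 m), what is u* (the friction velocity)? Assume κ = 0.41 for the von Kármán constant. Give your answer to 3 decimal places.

Log law: V(z) = (u*/κ) · ln(z/z₀) ⇒ u* = κ · V / ln(z/z₀)
u* = 0.41 × 17.9 / ln(12.0/0.000292) = 0.41 × 17.9 / 10.6237
   = 7.3390 / 10.6237 = 0.6908 m/s

u* ≈ 0.691 m/s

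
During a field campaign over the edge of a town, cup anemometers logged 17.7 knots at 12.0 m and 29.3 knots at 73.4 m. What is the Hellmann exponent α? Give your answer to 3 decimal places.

Power law: V₂/V₁ = (z₂/z₁)^α ⇒ α = ln(V₂/V₁) / ln(z₂/z₁)
α = ln(29.3/17.7) / ln(73.4/12.0) = ln(1.6554) / ln(6.1167)
  = 0.50402 / 1.81102 = 0.27831

α ≈ 0.278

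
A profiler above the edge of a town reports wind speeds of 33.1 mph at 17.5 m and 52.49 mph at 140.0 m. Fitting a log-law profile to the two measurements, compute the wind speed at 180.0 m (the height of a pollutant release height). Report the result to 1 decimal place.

Log law: V ∝ ln(z/z₀). From the pair, with r = V₁/V₂ = 0.63060,
ln z₀ = (ln z₁ − r·ln z₂)/(1 − r) = (2.8622 − 0.63060×4.9416)/0.36940 = -0.6875 → z₀ = 0.5028 m
V₃ = V₁ · ln(z₃/z₀)/ln(z₁/z₀) = 33.1 × 5.8805/3.5497 = 54.8334 mph

54.8 mph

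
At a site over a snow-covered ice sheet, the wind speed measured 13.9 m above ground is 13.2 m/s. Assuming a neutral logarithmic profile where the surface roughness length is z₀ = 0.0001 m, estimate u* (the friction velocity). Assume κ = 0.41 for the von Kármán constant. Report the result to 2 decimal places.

u* ≈ 0.46 m/s

Log law: V(z) = (u*/κ) · ln(z/z₀) ⇒ u* = κ · V / ln(z/z₀)
u* = 0.41 × 13.2 / ln(13.9/0.0001) = 0.41 × 13.2 / 11.8422
   = 5.4120 / 11.8422 = 0.4570 m/s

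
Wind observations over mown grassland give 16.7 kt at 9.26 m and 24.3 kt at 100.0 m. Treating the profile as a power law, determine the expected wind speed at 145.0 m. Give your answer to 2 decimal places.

25.77 kt

First find α: α = ln(V₂/V₁)/ln(z₂/z₁) = ln(24.3/16.7)/ln(100.0/9.26) = 0.37507/2.37947 = 0.1576
Extrapolate from 100.0 m to 145.0 m: V₃ = 24.3 × (145.0/100.0)^0.1576 = 24.3 × 1.0603 = 25.7657 kt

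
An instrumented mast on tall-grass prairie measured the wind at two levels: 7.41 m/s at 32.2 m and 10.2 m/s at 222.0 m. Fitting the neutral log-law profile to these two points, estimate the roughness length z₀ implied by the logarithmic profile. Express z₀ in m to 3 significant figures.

z₀ ≈ 0.191 m

Log law: V(z) ∝ ln(z/z₀). With r = V₁/V₂ = 7.41/10.2 = 0.72647,
r · ln(z₂/z₀) = ln(z₁/z₀) ⇒ ln z₀ = (ln z₁ − r·ln z₂)/(1 − r)
ln z₀ = (3.47197 − 0.72647×5.40268) / 0.27353 = -1.6558
z₀ = exp(-1.6558) = 0.1909 m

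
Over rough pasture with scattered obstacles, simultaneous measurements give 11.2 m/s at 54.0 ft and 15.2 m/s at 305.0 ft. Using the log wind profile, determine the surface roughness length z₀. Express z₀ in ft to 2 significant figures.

Log law: V(z) ∝ ln(z/z₀). With r = V₁/V₂ = 11.2/15.2 = 0.73684,
r · ln(z₂/z₀) = ln(z₁/z₀) ⇒ ln z₀ = (ln z₁ − r·ln z₂)/(1 − r)
ln z₀ = (3.98898 − 0.73684×5.72031) / 0.26316 = -0.8587
z₀ = exp(-0.8587) = 0.4237 ft

z₀ ≈ 0.42 ft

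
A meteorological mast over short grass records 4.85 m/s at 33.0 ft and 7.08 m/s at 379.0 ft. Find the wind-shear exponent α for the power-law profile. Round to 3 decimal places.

Power law: V₂/V₁ = (z₂/z₁)^α ⇒ α = ln(V₂/V₁) / ln(z₂/z₁)
α = ln(7.08/4.85) / ln(379.0/33.0) = ln(1.4598) / ln(11.4848)
  = 0.37830 / 2.44103 = 0.15497

α ≈ 0.155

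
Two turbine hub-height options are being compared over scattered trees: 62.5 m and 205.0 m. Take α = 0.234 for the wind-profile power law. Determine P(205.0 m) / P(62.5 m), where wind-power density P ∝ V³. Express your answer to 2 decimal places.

2.30

Speed ratio: V_B/V_A = (z_B/z_A)^α = (205.0/62.5)^0.234 = (3.2800)^0.234 = 1.32043
Power-density ratio: P_B/P_A = (V_B/V_A)³ = (1.32043)³ = 2.30220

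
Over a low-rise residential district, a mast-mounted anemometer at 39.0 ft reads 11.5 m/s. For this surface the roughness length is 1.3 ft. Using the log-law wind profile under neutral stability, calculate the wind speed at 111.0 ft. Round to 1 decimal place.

15.0 m/s

Log law: V(z) ∝ ln(z/z₀), so V₂/V₁ = ln(z₂/z₀) / ln(z₁/z₀).
ln(111.0/1.3) = 4.4472, ln(39.0/1.3) = 3.4012
V₂ = 11.5 × 4.4472/3.4012 = 11.5 × 1.3075 = 15.0366 m/s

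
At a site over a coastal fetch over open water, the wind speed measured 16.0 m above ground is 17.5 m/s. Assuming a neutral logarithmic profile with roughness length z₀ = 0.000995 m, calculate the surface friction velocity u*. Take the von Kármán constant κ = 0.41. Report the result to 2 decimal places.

Log law: V(z) = (u*/κ) · ln(z/z₀) ⇒ u* = κ · V / ln(z/z₀)
u* = 0.41 × 17.5 / ln(16.0/0.000995) = 0.41 × 17.5 / 9.6854
   = 7.1750 / 9.6854 = 0.7408 m/s

u* ≈ 0.74 m/s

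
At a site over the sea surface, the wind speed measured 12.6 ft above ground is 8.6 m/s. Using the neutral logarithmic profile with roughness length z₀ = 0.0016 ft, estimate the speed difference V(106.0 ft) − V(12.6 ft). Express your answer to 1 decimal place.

Log law: V₂ = V₁ · ln(z₂/z₀)/ln(z₁/z₀) = 8.6 × 11.1012/8.9714 = 10.6416 m/s
ΔV = 10.6416 − 8.6 = 2.0416 m/s

2.0 m/s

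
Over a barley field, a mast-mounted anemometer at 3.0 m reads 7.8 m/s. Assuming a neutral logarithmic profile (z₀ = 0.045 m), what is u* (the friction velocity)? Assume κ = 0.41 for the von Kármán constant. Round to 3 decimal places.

u* ≈ 0.761 m/s

Log law: V(z) = (u*/κ) · ln(z/z₀) ⇒ u* = κ · V / ln(z/z₀)
u* = 0.41 × 7.8 / ln(3.0/0.045) = 0.41 × 7.8 / 4.1997
   = 3.1980 / 4.1997 = 0.7615 m/s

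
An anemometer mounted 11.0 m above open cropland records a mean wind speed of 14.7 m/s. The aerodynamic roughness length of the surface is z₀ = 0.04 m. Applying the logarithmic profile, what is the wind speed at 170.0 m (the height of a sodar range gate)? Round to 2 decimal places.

Log law: V(z) ∝ ln(z/z₀), so V₂/V₁ = ln(z₂/z₀) / ln(z₁/z₀).
ln(170.0/0.04) = 8.3547, ln(11.0/0.04) = 5.6168
V₂ = 14.7 × 8.3547/5.6168 = 14.7 × 1.4875 = 21.8655 m/s

21.87 m/s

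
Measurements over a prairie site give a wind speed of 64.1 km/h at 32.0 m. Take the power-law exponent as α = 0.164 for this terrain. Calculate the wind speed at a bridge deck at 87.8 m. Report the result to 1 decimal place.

Power-law profile: V₂ = V₁ · (z₂/z₁)^α
V₂ = 64.1 × (87.8/32.0)^0.164 = 64.1 × (2.7437)^0.164
    = 64.1 × 1.1800 = 75.6391 km/h

75.6 km/h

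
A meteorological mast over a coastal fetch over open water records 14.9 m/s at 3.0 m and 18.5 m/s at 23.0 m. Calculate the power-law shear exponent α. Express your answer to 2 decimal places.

α ≈ 0.11

Power law: V₂/V₁ = (z₂/z₁)^α ⇒ α = ln(V₂/V₁) / ln(z₂/z₁)
α = ln(18.5/14.9) / ln(23.0/3.0) = ln(1.2416) / ln(7.6667)
  = 0.21641 / 2.03688 = 0.10625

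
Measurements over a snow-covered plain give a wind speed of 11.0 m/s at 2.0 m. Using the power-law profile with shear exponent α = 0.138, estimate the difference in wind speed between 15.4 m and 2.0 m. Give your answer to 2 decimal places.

3.58 m/s

Power law: V₂ = V₁ · (z₂/z₁)^α = 11.0 × (7.7000)^0.138 = 14.5790 m/s
ΔV = 14.5790 − 11.0 = 3.5790 m/s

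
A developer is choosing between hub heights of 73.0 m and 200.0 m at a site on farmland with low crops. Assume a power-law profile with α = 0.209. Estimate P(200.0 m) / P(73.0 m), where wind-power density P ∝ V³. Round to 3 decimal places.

Speed ratio: V_B/V_A = (z_B/z_A)^α = (200.0/73.0)^0.209 = (2.7397)^0.209 = 1.23447
Power-density ratio: P_B/P_A = (V_B/V_A)³ = (1.23447)³ = 1.88123

1.881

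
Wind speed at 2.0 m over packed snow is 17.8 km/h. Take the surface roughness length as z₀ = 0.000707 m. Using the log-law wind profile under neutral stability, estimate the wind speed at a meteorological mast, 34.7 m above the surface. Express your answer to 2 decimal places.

Log law: V(z) ∝ ln(z/z₀), so V₂/V₁ = ln(z₂/z₀) / ln(z₁/z₀).
ln(34.7/0.000707) = 10.8012, ln(2.0/0.000707) = 7.9476
V₂ = 17.8 × 10.8012/7.9476 = 17.8 × 1.3590 = 24.1911 km/h

24.19 km/h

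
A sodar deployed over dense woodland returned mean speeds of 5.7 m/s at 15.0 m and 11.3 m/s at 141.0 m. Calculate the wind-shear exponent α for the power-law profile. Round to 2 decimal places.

α ≈ 0.31

Power law: V₂/V₁ = (z₂/z₁)^α ⇒ α = ln(V₂/V₁) / ln(z₂/z₁)
α = ln(11.3/5.7) / ln(141.0/15.0) = ln(1.9825) / ln(9.4000)
  = 0.68434 / 2.24071 = 0.30541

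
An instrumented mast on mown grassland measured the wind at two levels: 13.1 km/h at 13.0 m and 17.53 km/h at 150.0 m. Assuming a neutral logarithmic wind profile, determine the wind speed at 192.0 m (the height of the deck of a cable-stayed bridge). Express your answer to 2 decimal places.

17.98 km/h

Log law: V ∝ ln(z/z₀). From the pair, with r = V₁/V₂ = 0.74729,
ln z₀ = (ln z₁ − r·ln z₂)/(1 − r) = (2.5649 − 0.74729×5.0106)/0.25271 = -4.6672 → z₀ = 0.009398 m
V₃ = V₁ · ln(z₃/z₀)/ln(z₁/z₀) = 13.1 × 9.9247/7.2322 = 17.9772 km/h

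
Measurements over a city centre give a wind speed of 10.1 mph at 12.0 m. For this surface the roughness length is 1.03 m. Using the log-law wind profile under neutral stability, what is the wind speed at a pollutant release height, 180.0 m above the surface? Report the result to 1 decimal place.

21.2 mph

Log law: V(z) ∝ ln(z/z₀), so V₂/V₁ = ln(z₂/z₀) / ln(z₁/z₀).
ln(180.0/1.03) = 5.1634, ln(12.0/1.03) = 2.4553
V₂ = 10.1 × 5.1634/2.4553 = 10.1 × 2.1029 = 21.2395 mph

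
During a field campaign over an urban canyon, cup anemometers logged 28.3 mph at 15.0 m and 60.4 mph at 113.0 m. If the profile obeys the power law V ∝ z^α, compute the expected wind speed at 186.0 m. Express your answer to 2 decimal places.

72.83 mph

First find α: α = ln(V₂/V₁)/ln(z₂/z₁) = ln(60.4/28.3)/ln(113.0/15.0) = 0.75813/2.01934 = 0.3754
Extrapolate from 113.0 m to 186.0 m: V₃ = 60.4 × (186.0/113.0)^0.3754 = 60.4 × 1.2057 = 72.8272 mph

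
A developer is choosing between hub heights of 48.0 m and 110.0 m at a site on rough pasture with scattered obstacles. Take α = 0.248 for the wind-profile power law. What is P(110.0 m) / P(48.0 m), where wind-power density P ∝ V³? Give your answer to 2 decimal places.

Speed ratio: V_B/V_A = (z_B/z_A)^α = (110.0/48.0)^0.248 = (2.2917)^0.248 = 1.22834
Power-density ratio: P_B/P_A = (V_B/V_A)³ = (1.22834)³ = 1.85333

1.85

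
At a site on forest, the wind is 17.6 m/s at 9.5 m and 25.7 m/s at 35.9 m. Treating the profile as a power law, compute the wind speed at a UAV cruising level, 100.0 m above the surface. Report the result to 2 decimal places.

First find α: α = ln(V₂/V₁)/ln(z₂/z₁) = ln(25.7/17.6)/ln(35.9/9.5) = 0.37859/1.32945 = 0.2848
Extrapolate from 35.9 m to 100.0 m: V₃ = 25.7 × (100.0/35.9)^0.2848 = 25.7 × 1.3387 = 34.4057 m/s

34.41 m/s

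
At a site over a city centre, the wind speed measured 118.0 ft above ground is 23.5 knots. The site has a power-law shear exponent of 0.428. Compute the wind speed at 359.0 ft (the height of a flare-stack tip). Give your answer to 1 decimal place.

37.8 knots

Power-law profile: V₂ = V₁ · (z₂/z₁)^α
V₂ = 23.5 × (359.0/118.0)^0.428 = 23.5 × (3.0424)^0.428
    = 23.5 × 1.6100 = 37.8340 knots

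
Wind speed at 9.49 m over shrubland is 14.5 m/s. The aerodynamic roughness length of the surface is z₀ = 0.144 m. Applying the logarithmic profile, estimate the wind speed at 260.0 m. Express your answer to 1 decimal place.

Log law: V(z) ∝ ln(z/z₀), so V₂/V₁ = ln(z₂/z₀) / ln(z₁/z₀).
ln(260.0/0.144) = 7.4986, ln(9.49/0.144) = 4.1882
V₂ = 14.5 × 7.4986/4.1882 = 14.5 × 1.7904 = 25.9612 m/s

26.0 m/s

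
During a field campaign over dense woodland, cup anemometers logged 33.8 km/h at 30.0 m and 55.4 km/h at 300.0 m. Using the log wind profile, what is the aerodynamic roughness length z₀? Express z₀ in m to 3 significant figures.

z₀ ≈ 0.817 m

Log law: V(z) ∝ ln(z/z₀). With r = V₁/V₂ = 33.8/55.4 = 0.61011,
r · ln(z₂/z₀) = ln(z₁/z₀) ⇒ ln z₀ = (ln z₁ − r·ln z₂)/(1 − r)
ln z₀ = (3.40120 − 0.61011×5.70378) / 0.38989 = -0.2019
z₀ = exp(-0.2019) = 0.8172 m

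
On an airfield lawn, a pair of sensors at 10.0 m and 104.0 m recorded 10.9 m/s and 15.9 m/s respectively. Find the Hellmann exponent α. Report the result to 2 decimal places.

Power law: V₂/V₁ = (z₂/z₁)^α ⇒ α = ln(V₂/V₁) / ln(z₂/z₁)
α = ln(15.9/10.9) / ln(104.0/10.0) = ln(1.4587) / ln(10.4000)
  = 0.37756 / 2.34181 = 0.16122

α ≈ 0.16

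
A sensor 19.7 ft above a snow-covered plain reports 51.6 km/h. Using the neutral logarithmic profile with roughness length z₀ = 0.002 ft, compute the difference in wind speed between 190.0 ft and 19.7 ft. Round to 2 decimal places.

Log law: V₂ = V₁ · ln(z₂/z₀)/ln(z₁/z₀) = 51.6 × 11.4616/9.1952 = 64.3182 km/h
ΔV = 64.3182 − 51.6 = 12.7182 km/h

12.72 km/h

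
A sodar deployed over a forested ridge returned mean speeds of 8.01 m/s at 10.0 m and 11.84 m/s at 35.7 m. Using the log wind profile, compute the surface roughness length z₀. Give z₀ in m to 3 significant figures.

Log law: V(z) ∝ ln(z/z₀). With r = V₁/V₂ = 8.01/11.84 = 0.67652,
r · ln(z₂/z₀) = ln(z₁/z₀) ⇒ ln z₀ = (ln z₁ − r·ln z₂)/(1 − r)
ln z₀ = (2.30259 − 0.67652×3.57515) / 0.32348 = -0.3588
z₀ = exp(-0.3588) = 0.6985 m

z₀ ≈ 0.698 m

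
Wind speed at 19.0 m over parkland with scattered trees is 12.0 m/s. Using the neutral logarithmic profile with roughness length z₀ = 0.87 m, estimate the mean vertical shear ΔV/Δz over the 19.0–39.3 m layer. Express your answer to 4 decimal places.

Log law: V₂ = V₁ · ln(z₂/z₀)/ln(z₁/z₀) = 12.0 × 3.8105/3.0837 = 14.8282 m/s
ΔV/Δz = (14.8282 − 12.0)/(39.3 − 19.0) = 2.8282/20.3000 = 0.13932 m/s/m

0.1393 m/s/m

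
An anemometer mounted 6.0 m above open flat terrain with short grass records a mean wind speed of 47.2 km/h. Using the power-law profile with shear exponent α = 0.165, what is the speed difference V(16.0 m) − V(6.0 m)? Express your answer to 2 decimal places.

8.29 km/h

Power law: V₂ = V₁ · (z₂/z₁)^α = 47.2 × (2.6667)^0.165 = 55.4915 km/h
ΔV = 55.4915 − 47.2 = 8.2915 km/h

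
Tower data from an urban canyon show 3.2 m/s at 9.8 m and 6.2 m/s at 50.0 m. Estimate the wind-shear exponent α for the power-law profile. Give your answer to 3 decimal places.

α ≈ 0.406

Power law: V₂/V₁ = (z₂/z₁)^α ⇒ α = ln(V₂/V₁) / ln(z₂/z₁)
α = ln(6.2/3.2) / ln(50.0/9.8) = ln(1.9375) / ln(5.1020)
  = 0.66140 / 1.62964 = 0.40586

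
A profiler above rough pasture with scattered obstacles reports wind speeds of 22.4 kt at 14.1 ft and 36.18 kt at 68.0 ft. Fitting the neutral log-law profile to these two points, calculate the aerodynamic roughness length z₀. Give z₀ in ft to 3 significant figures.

Log law: V(z) ∝ ln(z/z₀). With r = V₁/V₂ = 22.4/36.18 = 0.61913,
r · ln(z₂/z₀) = ln(z₁/z₀) ⇒ ln z₀ = (ln z₁ − r·ln z₂)/(1 − r)
ln z₀ = (2.64617 − 0.61913×4.21951) / 0.38087 = 0.0887
z₀ = exp(0.0887) = 1.093 ft

z₀ ≈ 1.09 ft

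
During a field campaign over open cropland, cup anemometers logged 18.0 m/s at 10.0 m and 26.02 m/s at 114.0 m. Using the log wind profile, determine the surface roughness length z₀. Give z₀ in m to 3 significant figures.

Log law: V(z) ∝ ln(z/z₀). With r = V₁/V₂ = 18.0/26.02 = 0.69178,
r · ln(z₂/z₀) = ln(z₁/z₀) ⇒ ln z₀ = (ln z₁ − r·ln z₂)/(1 − r)
ln z₀ = (2.30259 − 0.69178×4.73620) / 0.30822 = -3.1594
z₀ = exp(-3.1594) = 0.04245 m

z₀ ≈ 0.0425 m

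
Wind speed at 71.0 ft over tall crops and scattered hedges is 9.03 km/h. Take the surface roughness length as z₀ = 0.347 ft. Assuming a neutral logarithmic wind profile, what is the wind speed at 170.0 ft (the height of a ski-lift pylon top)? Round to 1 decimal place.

10.5 km/h

Log law: V(z) ∝ ln(z/z₀), so V₂/V₁ = ln(z₂/z₀) / ln(z₁/z₀).
ln(170.0/0.347) = 6.1942, ln(71.0/0.347) = 5.3211
V₂ = 9.03 × 6.1942/5.3211 = 9.03 × 1.1641 = 10.5117 km/h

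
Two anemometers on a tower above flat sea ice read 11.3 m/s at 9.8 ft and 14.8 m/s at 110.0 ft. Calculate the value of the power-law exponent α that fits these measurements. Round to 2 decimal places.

α ≈ 0.11

Power law: V₂/V₁ = (z₂/z₁)^α ⇒ α = ln(V₂/V₁) / ln(z₂/z₁)
α = ln(14.8/11.3) / ln(110.0/9.8) = ln(1.3097) / ln(11.2245)
  = 0.26982 / 2.41810 = 0.11159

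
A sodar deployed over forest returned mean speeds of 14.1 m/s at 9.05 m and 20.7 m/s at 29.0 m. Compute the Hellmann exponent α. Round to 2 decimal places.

Power law: V₂/V₁ = (z₂/z₁)^α ⇒ α = ln(V₂/V₁) / ln(z₂/z₁)
α = ln(20.7/14.1) / ln(29.0/9.05) = ln(1.4681) / ln(3.2044)
  = 0.38396 / 1.16453 = 0.32971

α ≈ 0.33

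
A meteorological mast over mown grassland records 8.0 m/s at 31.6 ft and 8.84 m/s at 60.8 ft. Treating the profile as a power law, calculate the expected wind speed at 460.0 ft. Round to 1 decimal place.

12.0 m/s

First find α: α = ln(V₂/V₁)/ln(z₂/z₁) = ln(8.84/8.0)/ln(60.8/31.6) = 0.09985/0.65443 = 0.1526
Extrapolate from 60.8 ft to 460.0 ft: V₃ = 8.84 × (460.0/60.8)^0.1526 = 8.84 × 1.3617 = 12.0375 m/s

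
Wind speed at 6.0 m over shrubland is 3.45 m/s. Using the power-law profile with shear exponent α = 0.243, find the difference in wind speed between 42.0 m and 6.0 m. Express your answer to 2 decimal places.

Power law: V₂ = V₁ · (z₂/z₁)^α = 3.45 × (7.0000)^0.243 = 5.5358 m/s
ΔV = 5.5358 − 3.45 = 2.0858 m/s

2.09 m/s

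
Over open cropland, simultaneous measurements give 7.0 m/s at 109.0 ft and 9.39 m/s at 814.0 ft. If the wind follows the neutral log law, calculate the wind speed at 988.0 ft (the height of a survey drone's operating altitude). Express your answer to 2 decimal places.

Log law: V ∝ ln(z/z₀). From the pair, with r = V₁/V₂ = 0.74547,
ln z₀ = (ln z₁ − r·ln z₂)/(1 − r) = (4.6913 − 0.74547×6.7020)/0.25453 = -1.1975 → z₀ = 0.3020 ft
V₃ = V₁ · ln(z₃/z₀)/ln(z₁/z₀) = 7.0 × 8.0932/5.8888 = 9.6203 m/s

9.62 m/s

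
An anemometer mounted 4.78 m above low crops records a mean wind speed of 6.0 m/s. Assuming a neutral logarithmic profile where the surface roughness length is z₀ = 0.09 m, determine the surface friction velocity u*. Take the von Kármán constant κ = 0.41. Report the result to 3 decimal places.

Log law: V(z) = (u*/κ) · ln(z/z₀) ⇒ u* = κ · V / ln(z/z₀)
u* = 0.41 × 6.0 / ln(4.78/0.09) = 0.41 × 6.0 / 3.9724
   = 2.4600 / 3.9724 = 0.6193 m/s

u* ≈ 0.619 m/s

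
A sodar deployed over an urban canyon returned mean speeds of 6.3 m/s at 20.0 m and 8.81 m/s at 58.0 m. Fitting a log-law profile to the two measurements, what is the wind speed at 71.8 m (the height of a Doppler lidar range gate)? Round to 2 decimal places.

Log law: V ∝ ln(z/z₀). From the pair, with r = V₁/V₂ = 0.71510,
ln z₀ = (ln z₁ − r·ln z₂)/(1 − r) = (2.9957 − 0.71510×4.0604)/0.28490 = 0.3234 → z₀ = 1.382 m
V₃ = V₁ · ln(z₃/z₀)/ln(z₁/z₀) = 6.3 × 3.9505/2.6724 = 9.3132 m/s

9.31 m/s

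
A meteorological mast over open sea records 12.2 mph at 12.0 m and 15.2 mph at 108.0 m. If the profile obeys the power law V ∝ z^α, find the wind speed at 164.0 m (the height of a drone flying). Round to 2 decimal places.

First find α: α = ln(V₂/V₁)/ln(z₂/z₁) = ln(15.2/12.2)/ln(108.0/12.0) = 0.21986/2.19722 = 0.1001
Extrapolate from 108.0 m to 164.0 m: V₃ = 15.2 × (164.0/108.0)^0.1001 = 15.2 × 1.0427 = 15.8488 mph

15.85 mph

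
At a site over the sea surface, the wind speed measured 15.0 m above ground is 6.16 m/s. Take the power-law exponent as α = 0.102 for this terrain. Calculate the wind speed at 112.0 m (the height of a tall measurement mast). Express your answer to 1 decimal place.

7.6 m/s

Power-law profile: V₂ = V₁ · (z₂/z₁)^α
V₂ = 6.16 × (112.0/15.0)^0.102 = 6.16 × (7.4667)^0.102
    = 6.16 × 1.2276 = 7.5621 m/s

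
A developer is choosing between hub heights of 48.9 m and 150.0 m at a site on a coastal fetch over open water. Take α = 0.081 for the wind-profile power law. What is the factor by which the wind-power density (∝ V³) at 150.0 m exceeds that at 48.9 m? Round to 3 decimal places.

Speed ratio: V_B/V_A = (z_B/z_A)^α = (150.0/48.9)^0.081 = (3.0675)^0.081 = 1.09504
Power-density ratio: P_B/P_A = (V_B/V_A)³ = (1.09504)³ = 1.31307

1.313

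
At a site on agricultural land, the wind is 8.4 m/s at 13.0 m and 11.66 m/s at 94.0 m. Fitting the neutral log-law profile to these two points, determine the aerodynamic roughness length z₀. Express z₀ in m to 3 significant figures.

Log law: V(z) ∝ ln(z/z₀). With r = V₁/V₂ = 8.4/11.66 = 0.72041,
r · ln(z₂/z₀) = ln(z₁/z₀) ⇒ ln z₀ = (ln z₁ − r·ln z₂)/(1 − r)
ln z₀ = (2.56495 − 0.72041×4.54329) / 0.27959 = -2.5326
z₀ = exp(-2.5326) = 0.07945 m

z₀ ≈ 0.0794 m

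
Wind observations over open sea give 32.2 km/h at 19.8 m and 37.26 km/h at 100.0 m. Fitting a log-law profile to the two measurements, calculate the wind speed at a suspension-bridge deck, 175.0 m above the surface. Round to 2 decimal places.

Log law: V ∝ ln(z/z₀). From the pair, with r = V₁/V₂ = 0.86420,
ln z₀ = (ln z₁ − r·ln z₂)/(1 − r) = (2.9857 − 0.86420×4.6052)/0.13580 = -7.3202 → z₀ = 0.0006621 m
V₃ = V₁ · ln(z₃/z₀)/ln(z₁/z₀) = 32.2 × 12.4849/10.3058 = 39.0085 km/h

39.01 km/h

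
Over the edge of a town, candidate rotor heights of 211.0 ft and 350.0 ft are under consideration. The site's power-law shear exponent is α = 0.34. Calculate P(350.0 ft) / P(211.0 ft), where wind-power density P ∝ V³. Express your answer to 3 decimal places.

1.676

Speed ratio: V_B/V_A = (z_B/z_A)^α = (350.0/211.0)^0.34 = (1.6588)^0.34 = 1.18776
Power-density ratio: P_B/P_A = (V_B/V_A)³ = (1.18776)³ = 1.67564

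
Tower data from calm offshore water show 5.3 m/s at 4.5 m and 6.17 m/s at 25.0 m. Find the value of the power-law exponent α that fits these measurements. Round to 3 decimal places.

α ≈ 0.089

Power law: V₂/V₁ = (z₂/z₁)^α ⇒ α = ln(V₂/V₁) / ln(z₂/z₁)
α = ln(6.17/5.3) / ln(25.0/4.5) = ln(1.1642) / ln(5.5556)
  = 0.15199 / 1.71480 = 0.08864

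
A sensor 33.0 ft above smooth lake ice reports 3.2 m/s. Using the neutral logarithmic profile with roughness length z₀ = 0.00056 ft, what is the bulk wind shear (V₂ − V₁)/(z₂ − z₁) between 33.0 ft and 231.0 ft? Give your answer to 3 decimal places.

0.003 m/s/ft

Log law: V₂ = V₁ · ln(z₂/z₀)/ln(z₁/z₀) = 3.2 × 12.9300/10.9841 = 3.7669 m/s
ΔV/Δz = (3.7669 − 3.2)/(231.0 − 33.0) = 0.5669/198.0000 = 0.00286 m/s/ft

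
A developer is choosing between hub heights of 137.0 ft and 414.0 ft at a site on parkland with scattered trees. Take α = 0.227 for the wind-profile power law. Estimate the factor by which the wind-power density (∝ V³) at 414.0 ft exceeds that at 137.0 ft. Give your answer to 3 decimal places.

Speed ratio: V_B/V_A = (z_B/z_A)^α = (414.0/137.0)^0.227 = (3.0219)^0.227 = 1.28536
Power-density ratio: P_B/P_A = (V_B/V_A)³ = (1.28536)³ = 2.12359

2.124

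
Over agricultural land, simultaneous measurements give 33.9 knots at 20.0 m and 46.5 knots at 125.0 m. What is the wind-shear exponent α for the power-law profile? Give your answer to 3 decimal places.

Power law: V₂/V₁ = (z₂/z₁)^α ⇒ α = ln(V₂/V₁) / ln(z₂/z₁)
α = ln(46.5/33.9) / ln(125.0/20.0) = ln(1.3717) / ln(6.2500)
  = 0.31604 / 1.83258 = 0.17245

α ≈ 0.172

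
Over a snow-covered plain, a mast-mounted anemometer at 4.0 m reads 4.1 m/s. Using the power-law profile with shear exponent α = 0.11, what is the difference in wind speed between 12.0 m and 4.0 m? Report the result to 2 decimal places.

0.53 m/s

Power law: V₂ = V₁ · (z₂/z₁)^α = 4.1 × (3.0000)^0.11 = 4.6267 m/s
ΔV = 4.6267 − 4.1 = 0.5267 m/s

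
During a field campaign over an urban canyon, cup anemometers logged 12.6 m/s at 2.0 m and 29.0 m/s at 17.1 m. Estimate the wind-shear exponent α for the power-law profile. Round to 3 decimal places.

Power law: V₂/V₁ = (z₂/z₁)^α ⇒ α = ln(V₂/V₁) / ln(z₂/z₁)
α = ln(29.0/12.6) / ln(17.1/2.0) = ln(2.3016) / ln(8.5500)
  = 0.83360 / 2.14593 = 0.38846

α ≈ 0.388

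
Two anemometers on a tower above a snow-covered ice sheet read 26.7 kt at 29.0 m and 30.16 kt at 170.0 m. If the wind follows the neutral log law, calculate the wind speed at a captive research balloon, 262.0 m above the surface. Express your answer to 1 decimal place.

31.0 kt

Log law: V ∝ ln(z/z₀). From the pair, with r = V₁/V₂ = 0.88528,
ln z₀ = (ln z₁ − r·ln z₂)/(1 − r) = (3.3673 − 0.88528×5.1358)/0.11472 = -10.2798 → z₀ = 0.00003432 m
V₃ = V₁ · ln(z₃/z₀)/ln(z₁/z₀) = 26.7 × 15.8482/13.6471 = 31.0063 kt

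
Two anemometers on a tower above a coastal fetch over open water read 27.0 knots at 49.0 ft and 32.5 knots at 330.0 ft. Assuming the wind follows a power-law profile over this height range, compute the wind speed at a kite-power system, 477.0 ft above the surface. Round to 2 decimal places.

First find α: α = ln(V₂/V₁)/ln(z₂/z₁) = ln(32.5/27.0)/ln(330.0/49.0) = 0.18540/1.90727 = 0.0972
Extrapolate from 330.0 ft to 477.0 ft: V₃ = 32.5 × (477.0/330.0)^0.0972 = 32.5 × 1.0365 = 33.6850 knots

33.69 knots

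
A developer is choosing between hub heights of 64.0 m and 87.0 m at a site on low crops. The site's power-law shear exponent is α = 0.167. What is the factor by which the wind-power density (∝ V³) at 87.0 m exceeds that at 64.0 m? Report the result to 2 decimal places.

Speed ratio: V_B/V_A = (z_B/z_A)^α = (87.0/64.0)^0.167 = (1.3594)^0.167 = 1.05261
Power-density ratio: P_B/P_A = (V_B/V_A)³ = (1.05261)³ = 1.16628

1.17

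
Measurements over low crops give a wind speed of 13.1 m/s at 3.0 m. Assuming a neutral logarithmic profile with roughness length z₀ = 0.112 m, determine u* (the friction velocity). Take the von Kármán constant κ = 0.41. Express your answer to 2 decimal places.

u* ≈ 1.63 m/s

Log law: V(z) = (u*/κ) · ln(z/z₀) ⇒ u* = κ · V / ln(z/z₀)
u* = 0.41 × 13.1 / ln(3.0/0.112) = 0.41 × 13.1 / 3.2879
   = 5.3710 / 3.2879 = 1.6336 m/s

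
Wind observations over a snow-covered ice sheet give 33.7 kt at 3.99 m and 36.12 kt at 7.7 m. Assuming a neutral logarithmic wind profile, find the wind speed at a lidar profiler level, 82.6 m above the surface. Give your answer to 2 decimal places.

44.85 kt

Log law: V ∝ ln(z/z₀). From the pair, with r = V₁/V₂ = 0.93300,
ln z₀ = (ln z₁ − r·ln z₂)/(1 − r) = (1.3838 − 0.93300×2.0412)/0.06700 = -7.7713 → z₀ = 0.0004217 m
V₃ = V₁ · ln(z₃/z₀)/ln(z₁/z₀) = 33.7 × 12.1853/9.1551 = 44.8543 kt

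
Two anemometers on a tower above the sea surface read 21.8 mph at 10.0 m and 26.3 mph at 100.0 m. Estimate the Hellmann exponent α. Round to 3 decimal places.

Power law: V₂/V₁ = (z₂/z₁)^α ⇒ α = ln(V₂/V₁) / ln(z₂/z₁)
α = ln(26.3/21.8) / ln(100.0/10.0) = ln(1.2064) / ln(10.0000)
  = 0.18766 / 2.30259 = 0.08150

α ≈ 0.081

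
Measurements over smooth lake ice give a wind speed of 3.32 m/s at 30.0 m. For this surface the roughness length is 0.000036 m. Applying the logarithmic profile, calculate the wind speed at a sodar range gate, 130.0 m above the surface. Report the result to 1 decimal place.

Log law: V(z) ∝ ln(z/z₀), so V₂/V₁ = ln(z₂/z₀) / ln(z₁/z₀).
ln(130.0/0.000036) = 15.0995, ln(30.0/0.000036) = 13.6332
V₂ = 3.32 × 15.0995/13.6332 = 3.32 × 1.1076 = 3.6771 m/s

3.7 m/s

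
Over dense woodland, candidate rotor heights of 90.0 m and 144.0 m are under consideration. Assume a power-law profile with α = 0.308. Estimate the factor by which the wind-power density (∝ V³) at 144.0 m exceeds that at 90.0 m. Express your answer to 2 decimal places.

1.54

Speed ratio: V_B/V_A = (z_B/z_A)^α = (144.0/90.0)^0.308 = (1.6000)^0.308 = 1.15576
Power-density ratio: P_B/P_A = (V_B/V_A)³ = (1.15576)³ = 1.54386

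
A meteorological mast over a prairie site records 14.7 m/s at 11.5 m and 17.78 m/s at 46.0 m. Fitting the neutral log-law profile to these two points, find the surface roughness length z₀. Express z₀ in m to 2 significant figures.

Log law: V(z) ∝ ln(z/z₀). With r = V₁/V₂ = 14.7/17.78 = 0.82677,
r · ln(z₂/z₀) = ln(z₁/z₀) ⇒ ln z₀ = (ln z₁ − r·ln z₂)/(1 − r)
ln z₀ = (2.44235 − 0.82677×3.82864) / 0.17323 = -4.1741
z₀ = exp(-4.1741) = 0.01539 m

z₀ ≈ 0.015 m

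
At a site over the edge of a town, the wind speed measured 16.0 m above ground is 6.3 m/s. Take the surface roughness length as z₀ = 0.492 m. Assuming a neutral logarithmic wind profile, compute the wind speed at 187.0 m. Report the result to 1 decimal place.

10.7 m/s

Log law: V(z) ∝ ln(z/z₀), so V₂/V₁ = ln(z₂/z₀) / ln(z₁/z₀).
ln(187.0/0.492) = 5.9404, ln(16.0/0.492) = 3.4819
V₂ = 6.3 × 5.9404/3.4819 = 6.3 × 1.7061 = 10.7484 m/s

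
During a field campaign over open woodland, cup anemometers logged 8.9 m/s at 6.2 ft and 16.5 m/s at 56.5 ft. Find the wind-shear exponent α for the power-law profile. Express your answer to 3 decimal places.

α ≈ 0.279

Power law: V₂/V₁ = (z₂/z₁)^α ⇒ α = ln(V₂/V₁) / ln(z₂/z₁)
α = ln(16.5/8.9) / ln(56.5/6.2) = ln(1.8539) / ln(9.1129)
  = 0.61731 / 2.20969 = 0.27936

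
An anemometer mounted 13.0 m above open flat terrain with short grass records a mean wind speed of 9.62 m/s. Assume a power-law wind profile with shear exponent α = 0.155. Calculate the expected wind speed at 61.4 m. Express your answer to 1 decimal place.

12.2 m/s

Power-law profile: V₂ = V₁ · (z₂/z₁)^α
V₂ = 9.62 × (61.4/13.0)^0.155 = 9.62 × (4.7231)^0.155
    = 9.62 × 1.2721 = 12.2371 m/s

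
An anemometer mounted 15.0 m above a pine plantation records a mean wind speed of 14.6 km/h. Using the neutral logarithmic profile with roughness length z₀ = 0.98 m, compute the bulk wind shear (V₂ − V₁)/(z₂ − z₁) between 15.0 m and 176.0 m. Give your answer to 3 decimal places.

0.082 km/h/m

Log law: V₂ = V₁ · ln(z₂/z₀)/ln(z₁/z₀) = 14.6 × 5.1907/2.7283 = 27.7775 km/h
ΔV/Δz = (27.7775 − 14.6)/(176.0 − 15.0) = 13.1775/161.0000 = 0.08185 km/h/m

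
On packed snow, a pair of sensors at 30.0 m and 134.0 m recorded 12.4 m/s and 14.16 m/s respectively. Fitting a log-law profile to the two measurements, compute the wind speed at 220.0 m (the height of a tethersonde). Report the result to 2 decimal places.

Log law: V ∝ ln(z/z₀). From the pair, with r = V₁/V₂ = 0.87571,
ln z₀ = (ln z₁ − r·ln z₂)/(1 − r) = (3.4012 − 0.87571×4.8978)/0.12429 = -7.1433 → z₀ = 0.0007901 m
V₃ = V₁ · ln(z₃/z₀)/ln(z₁/z₀) = 12.4 × 12.5370/10.5445 = 14.7430 m/s

14.74 m/s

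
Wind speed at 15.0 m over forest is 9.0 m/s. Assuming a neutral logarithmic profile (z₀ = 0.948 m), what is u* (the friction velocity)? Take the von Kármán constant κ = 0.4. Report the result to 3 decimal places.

u* ≈ 1.304 m/s

Log law: V(z) = (u*/κ) · ln(z/z₀) ⇒ u* = κ · V / ln(z/z₀)
u* = 0.4 × 9.0 / ln(15.0/0.948) = 0.4 × 9.0 / 2.7615
   = 3.6000 / 2.7615 = 1.3037 m/s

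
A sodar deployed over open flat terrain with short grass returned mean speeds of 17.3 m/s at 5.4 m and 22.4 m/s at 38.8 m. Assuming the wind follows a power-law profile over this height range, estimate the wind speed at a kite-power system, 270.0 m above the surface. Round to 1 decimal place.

28.9 m/s

First find α: α = ln(V₂/V₁)/ln(z₂/z₁) = ln(22.4/17.3)/ln(38.8/5.4) = 0.25835/1.97202 = 0.1310
Extrapolate from 38.8 m to 270.0 m: V₃ = 22.4 × (270.0/38.8)^0.1310 = 22.4 × 1.2894 = 28.8821 m/s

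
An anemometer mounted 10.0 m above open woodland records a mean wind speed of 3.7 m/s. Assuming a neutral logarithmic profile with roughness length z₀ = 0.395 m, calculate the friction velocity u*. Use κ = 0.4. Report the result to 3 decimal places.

u* ≈ 0.458 m/s

Log law: V(z) = (u*/κ) · ln(z/z₀) ⇒ u* = κ · V / ln(z/z₀)
u* = 0.4 × 3.7 / ln(10.0/0.395) = 0.4 × 3.7 / 3.2315
   = 1.4800 / 3.2315 = 0.4580 m/s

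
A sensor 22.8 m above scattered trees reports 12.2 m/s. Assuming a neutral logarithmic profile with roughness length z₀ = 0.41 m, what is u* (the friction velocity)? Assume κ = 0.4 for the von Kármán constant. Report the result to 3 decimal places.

u* ≈ 1.214 m/s

Log law: V(z) = (u*/κ) · ln(z/z₀) ⇒ u* = κ · V / ln(z/z₀)
u* = 0.4 × 12.2 / ln(22.8/0.41) = 0.4 × 12.2 / 4.0184
   = 4.8800 / 4.0184 = 1.2144 m/s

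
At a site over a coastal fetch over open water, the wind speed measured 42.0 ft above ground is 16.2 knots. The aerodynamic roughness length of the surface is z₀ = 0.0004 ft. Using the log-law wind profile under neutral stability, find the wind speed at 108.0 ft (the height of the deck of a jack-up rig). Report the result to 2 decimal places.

Log law: V(z) ∝ ln(z/z₀), so V₂/V₁ = ln(z₂/z₀) / ln(z₁/z₀).
ln(108.0/0.0004) = 12.5062, ln(42.0/0.0004) = 11.5617
V₂ = 16.2 × 12.5062/11.5617 = 16.2 × 1.0817 = 17.5234 knots

17.52 knots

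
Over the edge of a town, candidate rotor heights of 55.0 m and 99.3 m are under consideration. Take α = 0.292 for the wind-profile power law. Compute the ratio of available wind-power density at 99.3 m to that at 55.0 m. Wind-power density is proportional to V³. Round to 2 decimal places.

Speed ratio: V_B/V_A = (z_B/z_A)^α = (99.3/55.0)^0.292 = (1.8055)^0.292 = 1.18829
Power-density ratio: P_B/P_A = (V_B/V_A)³ = (1.18829)³ = 1.67791

1.68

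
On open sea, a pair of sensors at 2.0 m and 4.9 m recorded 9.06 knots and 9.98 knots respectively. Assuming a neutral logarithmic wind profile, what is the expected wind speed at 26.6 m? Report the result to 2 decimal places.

Log law: V ∝ ln(z/z₀). From the pair, with r = V₁/V₂ = 0.90782,
ln z₀ = (ln z₁ − r·ln z₂)/(1 − r) = (0.6931 − 0.90782×1.5892)/0.09218 = -8.1314 → z₀ = 0.0002942 m
V₃ = V₁ · ln(z₃/z₀)/ln(z₁/z₀) = 9.06 × 11.4123/8.8245 = 11.7168 knots

11.72 knots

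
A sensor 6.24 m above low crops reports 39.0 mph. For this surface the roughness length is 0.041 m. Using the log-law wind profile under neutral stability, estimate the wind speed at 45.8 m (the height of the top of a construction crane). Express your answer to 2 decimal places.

54.47 mph

Log law: V(z) ∝ ln(z/z₀), so V₂/V₁ = ln(z₂/z₀) / ln(z₁/z₀).
ln(45.8/0.041) = 7.0185, ln(6.24/0.041) = 5.0252
V₂ = 39.0 × 7.0185/5.0252 = 39.0 × 1.3967 = 54.4699 mph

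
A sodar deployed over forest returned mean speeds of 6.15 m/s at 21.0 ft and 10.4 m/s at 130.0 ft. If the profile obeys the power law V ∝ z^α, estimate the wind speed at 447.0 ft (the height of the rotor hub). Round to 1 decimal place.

First find α: α = ln(V₂/V₁)/ln(z₂/z₁) = ln(10.4/6.15)/ln(130.0/21.0) = 0.52535/1.82301 = 0.2882
Extrapolate from 130.0 ft to 447.0 ft: V₃ = 10.4 × (447.0/130.0)^0.2882 = 10.4 × 1.4275 = 14.8458 m/s

14.8 m/s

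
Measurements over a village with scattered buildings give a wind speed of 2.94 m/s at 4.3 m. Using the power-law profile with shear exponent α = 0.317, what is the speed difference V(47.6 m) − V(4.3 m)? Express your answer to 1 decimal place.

3.4 m/s

Power law: V₂ = V₁ · (z₂/z₁)^α = 2.94 × (11.0698)^0.317 = 6.3000 m/s
ΔV = 6.3000 − 2.94 = 3.3600 m/s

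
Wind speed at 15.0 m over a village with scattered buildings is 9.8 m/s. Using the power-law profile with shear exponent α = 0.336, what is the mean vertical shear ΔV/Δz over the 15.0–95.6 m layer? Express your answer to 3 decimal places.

0.105 m/s/m

Power law: V₂ = V₁ · (z₂/z₁)^α = 9.8 × (6.3733)^0.336 = 18.2597 m/s
ΔV/Δz = (18.2597 − 9.8)/(95.6 − 15.0) = 8.4597/80.6000 = 0.10496 m/s/m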